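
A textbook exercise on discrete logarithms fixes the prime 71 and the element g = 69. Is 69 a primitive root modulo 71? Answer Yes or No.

Yes

φ(71) = 71 − 1 = 70 = 2 · 5 · 7.
69 is a primitive root mod 71 iff 69^(φ(71)/q) ≢ 1 for every prime q | φ(71), i.e. q ∈ {2, 5, 7}.
69^35 ≡ 70 (mod 71)  [q = 2: ≢ 1 ✓]
69^14 ≡ 54 (mod 71)  [q = 5: ≢ 1 ✓]
69^10 ≡ 30 (mod 71)  [q = 7: ≢ 1 ✓]
All checks pass, so 69 has order 70 and is a primitive root modulo 71.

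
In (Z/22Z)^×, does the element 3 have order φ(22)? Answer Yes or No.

No

φ(22) = φ(2)·φ(11) = 1·10 = 10 = 2 · 5.
It suffices to check that the order of 3 is not a proper divisor of 10: compute 3^(10/q) for q ∈ {2, 5}.
3^5 ≡ 1 (mod 22)  [q = 2: ≡ 1 ✗]
3^2 ≡ 9 (mod 22)  [q = 5: ≢ 1 ✓]
The check at q = 2 fails, so 3 generates a proper subgroup.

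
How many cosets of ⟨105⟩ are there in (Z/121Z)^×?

By Lagrange's theorem, ord_121(105) divides φ(121) = φ(11^2) = 11·(11−1) = 110 = 2 · 5 · 11.
Divisors of 110: 1, 2, 5, 10, 11, 22, 55, 110.
Evaluate successive powers at the divisors of 110:
105^1 ≡ 105 (mod 121)
105^2 ≡ 14 (mod 121)
105^5 ≡ 10 (mod 121)
105^10 ≡ 100 (mod 121)
105^11 ≡ 94 (mod 121)
105^22 ≡ 3 (mod 121)
105^55 ≡ 120 (mod 121)
105^110 ≡ 1 (mod 121) ✓
Thus |⟨105⟩| = ord(105) = 110.
[(Z/121Z)^× : ⟨105⟩] = 110/110 = 1.

1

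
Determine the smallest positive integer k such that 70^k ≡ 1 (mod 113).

112

ord(70) | φ(113) = 113 − 1 = 112 = 2^4 · 7.
Divisors of 112: 1, 2, 4, 7, 8, 14, 16, 28, 56, 112.
Test each divisor d:
70^1 ≡ 70 (mod 113)
70^2 ≡ 41 (mod 113)
70^4 ≡ 99 (mod 113)
70^7 ≡ 48 (mod 113)
70^8 ≡ 83 (mod 113)
70^14 ≡ 44 (mod 113)
70^16 ≡ 109 (mod 113)
70^28 ≡ 15 (mod 113)
70^56 ≡ 112 (mod 113)
70^112 ≡ 1 (mod 113) ✓
So ord_113(70) = 112.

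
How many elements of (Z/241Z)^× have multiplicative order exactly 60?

φ(241) = 241 − 1 = 240 = 2^4 · 3 · 5.
Since (Z/241Z)^× is cyclic of order 240, the number of elements of order d is φ(d) when d | 240 and 0 otherwise.
60 = 2^2 · 3 · 5 divides 240, and φ(60) = 16.

16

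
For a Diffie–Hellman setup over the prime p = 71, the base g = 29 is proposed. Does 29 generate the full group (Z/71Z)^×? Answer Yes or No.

φ(71) = 71 − 1 = 70 = 2 · 5 · 7.
An element g generates (Z/71Z)^× iff g^(70/q) ≢ 1 (mod 71) for each prime q ∈ {2, 5, 7}.
29^35 ≡ 1 (mod 71)  [q = 2: ≡ 1 ✗]
29^14 ≡ 57 (mod 71)  [q = 5: ≢ 1 ✓]
29^10 ≡ 48 (mod 71)  [q = 7: ≢ 1 ✓]
The check at q = 2 fails, so 29 generates a proper subgroup.

No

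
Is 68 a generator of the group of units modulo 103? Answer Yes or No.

φ(103) = 103 − 1 = 102 = 2 · 3 · 17.
68 is a primitive root mod 103 iff 68^(φ(103)/q) ≢ 1 for every prime q | φ(103), i.e. q ∈ {2, 3, 17}.
68^51 ≡ 1 (mod 103)  [q = 2: ≡ 1 ✗]
68^34 ≡ 46 (mod 103)  [q = 3: ≢ 1 ✓]
68^6 ≡ 8 (mod 103)  [q = 17: ≢ 1 ✓]
68^51 ≡ 1 shows ord(68) | 51, strictly less than φ(103); not a primitive root.

No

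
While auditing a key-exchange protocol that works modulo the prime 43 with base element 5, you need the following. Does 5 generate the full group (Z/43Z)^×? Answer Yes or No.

φ(43) = 43 − 1 = 42 = 2 · 3 · 7.
It suffices to check that the order of 5 is not a proper divisor of 42: compute 5^(42/q) for q ∈ {2, 3, 7}.
5^21 ≡ 42 (mod 43)  [q = 2: ≢ 1 ✓]
5^14 ≡ 36 (mod 43)  [q = 3: ≢ 1 ✓]
5^6 ≡ 16 (mod 43)  [q = 7: ≢ 1 ✓]
Every test exponent gives a nontrivial residue, hence 5 generates the full group.

Yes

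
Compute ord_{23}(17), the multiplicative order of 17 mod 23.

ord(17) | φ(23) = 23 − 1 = 22 = 2 · 11.
Divisors of 22: 1, 2, 11, 22.
Compute 17^d (mod 23) for the divisors d until we hit 1:
17^1 ≡ 17 (mod 23)
17^2 ≡ 13 (mod 23)
17^11 ≡ 22 (mod 23)
17^22 ≡ 1 (mod 23) ✓
The smallest such exponent is 22, so the order of 17 is 22.

22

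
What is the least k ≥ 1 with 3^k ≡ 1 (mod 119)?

48

By Lagrange's theorem, ord_119(3) divides φ(119) = φ(7·17) = (7−1)·(17−1) = 6·16 = 96 = 2^5 · 3.
Divisors of 96: 1, 2, 3, 4, 6, 8, 12, 16, 24, 32, 48, 96.
Compute 3^d (mod 119) for the divisors d until we hit 1:
3^1 ≡ 3
3^2 ≡ 9
3^3 ≡ 27
3^4 ≡ 81
3^6 ≡ 15
3^8 ≡ 16
3^12 ≡ 106
3^16 ≡ 18
3^24 ≡ 50
3^32 ≡ 86
3^48 ≡ 1
So ord_119(3) = 48.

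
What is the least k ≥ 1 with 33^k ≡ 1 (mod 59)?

58

ord(33) | φ(59) = 59 − 1 = 58 = 2 · 29.
Divisors of 58: 1, 2, 29, 58.
Check 33^d mod 59 for each divisor in increasing order:
33^1 ≡ 33 (mod 59)
33^2 ≡ 27 (mod 59)
33^29 ≡ 58 (mod 59)
33^58 ≡ 1 (mod 59) ✓
The smallest such exponent is 58, so the order of 33 is 58.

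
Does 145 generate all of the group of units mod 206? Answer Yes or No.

φ(206) = φ(2)·φ(103) = 1·102 = 102 = 2 · 3 · 17.
An element g generates (Z/206Z)^× iff g^(102/q) ≢ 1 (mod 206) for each prime q ∈ {2, 3, 17}.
145^51 ≡ 205 (mod 206)  [q = 2: ≢ 1 ✓]
145^34 ≡ 1 (mod 206)  [q = 3: ≡ 1 ✗]
145^6 ≡ 137 (mod 206)  [q = 17: ≢ 1 ✓]
145^34 ≡ 1 shows ord(145) | 34, strictly less than φ(206); not a primitive root.

No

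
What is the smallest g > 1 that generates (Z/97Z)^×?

φ(97) = 97 − 1 = 96 = 2^5 · 3.
g is a primitive root iff g^(96/q) ≢ 1 (mod 97) for each prime q ∈ {2, 3}.
g = 2: 2^48 ≡ 1 — hits 1, so not a primitive root.
g = 3: 3^48 ≡ 1 — hits 1, so not a primitive root.
g = 4: 4^48 ≡ 1 — hits 1, so not a primitive root.
g = 5: 5^48 ≡ 96; 5^32 ≡ 35 — none is 1, so 5 is a primitive root.
So 5 is the smallest generator of (Z/97Z)^×.

5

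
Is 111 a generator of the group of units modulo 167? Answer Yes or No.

φ(167) = 167 − 1 = 166 = 2 · 83.
It suffices to check that the order of 111 is not a proper divisor of 166: compute 111^(166/q) for q ∈ {2, 83}.
111^83 ≡ 166 (mod 167)  [q = 2: ≢ 1 ✓]
111^2 ≡ 130 (mod 167)  [q = 83: ≢ 1 ✓]
None equal 1, so ord_167(111) = 166: 111 is a primitive root.

Yes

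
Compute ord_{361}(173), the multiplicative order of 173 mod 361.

342

By Lagrange's theorem, ord_361(173) divides φ(361) = φ(19^2) = 19·(19−1) = 342 = 2 · 3^2 · 19.
Divisors of 342: 1, 2, 3, 6, 9, 18, 19, 38, 57, 114, 171, 342.
Check 173^d mod 361 for each divisor in increasing order:
173^1 ≡ 173
173^2 ≡ 327
173^3 ≡ 255
173^6 ≡ 45
173^9 ≡ 284
173^18 ≡ 153
173^19 ≡ 116
173^38 ≡ 99
173^57 ≡ 293
173^114 ≡ 292
173^171 ≡ 360
173^342 ≡ 1
The smallest such exponent is 342, so the order of 173 is 342.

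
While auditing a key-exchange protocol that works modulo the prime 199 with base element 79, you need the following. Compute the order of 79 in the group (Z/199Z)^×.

By Lagrange's theorem, ord_199(79) divides φ(199) = 199 − 1 = 198 = 2 · 3^2 · 11.
Divisors of 198: 1, 2, 3, 6, 9, 11, 18, 22, 33, 66, 99, 198.
Check 79^d mod 199 for each divisor in increasing order:
79^1 ≡ 79
79^2 ≡ 72
79^3 ≡ 116
79^6 ≡ 123
79^9 ≡ 139
79^11 ≡ 58
79^18 ≡ 18
79^22 ≡ 180
79^33 ≡ 92
79^66 ≡ 106
79^99 ≡ 1
Hence ord(79) = 99.

99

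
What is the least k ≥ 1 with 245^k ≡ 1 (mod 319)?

70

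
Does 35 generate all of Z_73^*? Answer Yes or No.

No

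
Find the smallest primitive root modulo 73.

φ(73) = 73 − 1 = 72 = 2^3 · 3^2.
g is a primitive root iff g^(72/q) ≢ 1 (mod 73) for each prime q ∈ {2, 3}.
g = 2: 2^36 ≡ 1 — hits 1, so not a primitive root.
g = 3: 3^36 ≡ 1 — hits 1, so not a primitive root.
g = 4: 4^36 ≡ 1 — hits 1, so not a primitive root.
g = 5: 5^36 ≡ 72; 5^24 ≡ 8 — none is 1, so 5 is a primitive root.
Hence the least primitive root of 73 is 5.

5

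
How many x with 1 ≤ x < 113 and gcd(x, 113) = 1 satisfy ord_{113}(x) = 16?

8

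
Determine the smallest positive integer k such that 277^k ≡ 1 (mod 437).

The order of 277 must divide φ(437) = φ(19·23) = (19−1)·(23−1) = 18·22 = 396 = 2^2 · 3^2 · 11.
Divisors of 396: 1, 2, 3, 4, 6, 9, 11, 12, 18, 22, 33, 36, 44, 66, 99, 132, 198, 396.
Check 277^d mod 437 for each divisor in increasing order:
277^1 ≡ 277
277^2 ≡ 254
277^3 ≡ 1
The smallest such exponent is 3, so the order of 277 is 3.

3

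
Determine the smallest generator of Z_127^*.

3

φ(127) = 127 − 1 = 126 = 2 · 3^2 · 7.
g is a primitive root iff g^(126/q) ≢ 1 (mod 127) for each prime q ∈ {2, 3, 7}.
g = 2: 2^63 ≡ 1 — hits 1, so not a primitive root.
g = 3: 3^63 ≡ 126; 3^42 ≡ 107; 3^18 ≡ 4 — none is 1, so 3 is a primitive root.
Hence the least primitive root of 127 is 3.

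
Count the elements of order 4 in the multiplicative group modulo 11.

0

φ(11) = 11 − 1 = 10 = 2 · 5.
In a cyclic group of order 10, there are φ(d) elements of order d for each divisor d of 10, and zero for non-divisors.
Since 4 ∤ 10, the count is 0.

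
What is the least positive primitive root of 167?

5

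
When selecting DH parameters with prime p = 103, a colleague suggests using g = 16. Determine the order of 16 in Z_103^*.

By Lagrange's theorem, ord_103(16) divides φ(103) = 103 − 1 = 102 = 2 · 3 · 17.
Divisors of 102: 1, 2, 3, 6, 17, 34, 51, 102.
Compute 16^d (mod 103) for the divisors d until we hit 1:
16^1 ≡ 16
16^2 ≡ 50
16^3 ≡ 79
16^6 ≡ 61
16^17 ≡ 56
16^34 ≡ 46
16^51 ≡ 1
So ord_103(16) = 51.

51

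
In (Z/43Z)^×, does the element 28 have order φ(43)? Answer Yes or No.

φ(43) = 43 − 1 = 42 = 2 · 3 · 7.
An element g generates (Z/43Z)^× iff g^(42/q) ≢ 1 (mod 43) for each prime q ∈ {2, 3, 7}.
28^21 ≡ 42 (mod 43)  [q = 2: ≢ 1 ✓]
28^14 ≡ 6 (mod 43)  [q = 3: ≢ 1 ✓]
28^6 ≡ 11 (mod 43)  [q = 7: ≢ 1 ✓]
Every test exponent gives a nontrivial residue, hence 28 generates the full group.

Yes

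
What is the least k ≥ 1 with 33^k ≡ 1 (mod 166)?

41

ord(33) | φ(166) = φ(2)·φ(83) = 1·82 = 82 = 2 · 41.
Divisors of 82: 1, 2, 41, 82.
Compute 33^d (mod 166) for the divisors d until we hit 1:
33^1 ≡ 33
33^2 ≡ 93
33^41 ≡ 1
The smallest such exponent is 41, so the order of 33 is 41.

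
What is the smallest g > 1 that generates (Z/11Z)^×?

φ(11) = 11 − 1 = 10 = 2 · 5.
Test candidates g = 2, 3, … against the prime factors q ∈ {2, 5} of φ(11): g is a generator iff g^(10/q) ≢ 1 for every such q.
g = 2: 2^5 ≡ 10; 2^2 ≡ 4 — none is 1, so 2 is a primitive root.
Hence the least primitive root of 11 is 2.

2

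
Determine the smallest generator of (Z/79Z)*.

3

φ(79) = 79 − 1 = 78 = 2 · 3 · 13.
g is a primitive root iff g^(78/q) ≢ 1 (mod 79) for each prime q ∈ {2, 3, 13}.
g = 2: 2^39 ≡ 1 — hits 1, so not a primitive root.
g = 3: 3^39 ≡ 78; 3^26 ≡ 23; 3^6 ≡ 18 — none is 1, so 3 is a primitive root.
The smallest primitive root modulo 79 is 3.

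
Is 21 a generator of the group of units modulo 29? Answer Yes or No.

Yes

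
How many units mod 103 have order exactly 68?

φ(103) = 103 − 1 = 102 = 2 · 3 · 17.
(Z/103Z)^× is cyclic (|G| = 102); a cyclic group of order m has exactly φ(d) elements of each order d | m, and none otherwise.
Since 68 ∤ 102, the count is 0.

0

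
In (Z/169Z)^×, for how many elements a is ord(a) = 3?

φ(169) = φ(13^2) = 13·(13−1) = 156 = 2^2 · 3 · 13.
Since (Z/169Z)^× is cyclic of order 156, the number of elements of order d is φ(d) when d | 156 and 0 otherwise.
3 | 156, and φ(3) = 3 − 1 = 2.

2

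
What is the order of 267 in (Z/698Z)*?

348

ord(267) | φ(698) = φ(2)·φ(349) = 1·348 = 348 = 2^2 · 3 · 29.
Divisors of 348: 1, 2, 3, 4, 6, 12, 29, 58, 87, 116, 174, 348.
Test each divisor d:
267^1 ≡ 267 (mod 698)
267^2 ≡ 93 (mod 698)
267^3 ≡ 401 (mod 698)
267^4 ≡ 273 (mod 698)
267^6 ≡ 261 (mod 698)
267^12 ≡ 415 (mod 698)
267^29 ≡ 325 (mod 698)
267^58 ≡ 227 (mod 698)
267^87 ≡ 485 (mod 698)
267^116 ≡ 575 (mod 698)
267^174 ≡ 697 (mod 698)
267^348 ≡ 1 (mod 698) ✓
So ord_698(267) = 348.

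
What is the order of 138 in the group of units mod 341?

Since 138 ∈ (Z/341Z)^×, its order divides φ(341) = φ(11·31) = (11−1)·(31−1) = 10·30 = 300 = 2^2 · 3 · 5^2.
Divisors of 300: 1, 2, 3, 4, 5, 6, 10, 12, 15, 20, 25, 30, 50, 60, 75, 100, 150, 300.
Evaluate successive powers at the divisors of 300:
138^1 ≡ 138
138^2 ≡ 289
138^3 ≡ 326
138^4 ≡ 317
138^5 ≡ 98
138^6 ≡ 225
138^10 ≡ 56
138^12 ≡ 157
138^15 ≡ 32
138^20 ≡ 67
138^25 ≡ 87
138^30 ≡ 1
The smallest such exponent is 30, so the order of 138 is 30.

30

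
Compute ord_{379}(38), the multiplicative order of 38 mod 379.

ord(38) | φ(379) = 379 − 1 = 378 = 2 · 3^3 · 7.
Divisors of 378: 1, 2, 3, 6, 7, 9, 14, 18, 21, 27, 42, 54, 63, 126, 189, 378.
Compute 38^d (mod 379) for the divisors d until we hit 1:
38^1 ≡ 38 (mod 379)
38^2 ≡ 307 (mod 379)
38^3 ≡ 296 (mod 379)
38^6 ≡ 67 (mod 379)
38^7 ≡ 272 (mod 379)
38^9 ≡ 124 (mod 379)
38^14 ≡ 79 (mod 379)
38^18 ≡ 216 (mod 379)
38^21 ≡ 264 (mod 379)
38^27 ≡ 254 (mod 379)
38^42 ≡ 339 (mod 379)
38^54 ≡ 86 (mod 379)
38^63 ≡ 52 (mod 379)
38^126 ≡ 51 (mod 379)
38^189 ≡ 378 (mod 379)
38^378 ≡ 1 (mod 379) ✓
Therefore the multiplicative order of 38 modulo 379 is 378.

378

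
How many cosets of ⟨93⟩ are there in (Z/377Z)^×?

4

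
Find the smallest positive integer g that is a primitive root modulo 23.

φ(23) = 23 − 1 = 22 = 2 · 11.
g is a primitive root iff g^(22/q) ≢ 1 (mod 23) for each prime q ∈ {2, 11}.
g = 2: 2^11 ≡ 1 — hits 1, so not a primitive root.
g = 3: 3^11 ≡ 1 — hits 1, so not a primitive root.
g = 4: 4^11 ≡ 1 — hits 1, so not a primitive root.
g = 5: 5^11 ≡ 22; 5^2 ≡ 2 — none is 1, so 5 is a primitive root.
Hence the least primitive root of 23 is 5.

5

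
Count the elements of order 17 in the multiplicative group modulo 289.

16

φ(289) = φ(17^2) = 17·(17−1) = 272 = 2^4 · 17.
In a cyclic group of order 272, there are φ(d) elements of order d for each divisor d of 272, and zero for non-divisors.
17 | 272, and φ(17) = 17 − 1 = 16.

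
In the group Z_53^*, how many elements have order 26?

12

φ(53) = 53 − 1 = 52 = 2^2 · 13.
In a cyclic group of order 52, there are φ(d) elements of order d for each divisor d of 52, and zero for non-divisors.
26 = 2 · 13 divides 52, and φ(26) = 12.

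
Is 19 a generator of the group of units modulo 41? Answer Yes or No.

φ(41) = 41 − 1 = 40 = 2^3 · 5.
An element g generates (Z/41Z)^× iff g^(40/q) ≢ 1 (mod 41) for each prime q ∈ {2, 5}.
19^20 ≡ 40 (mod 41)  [q = 2: ≢ 1 ✓]
19^8 ≡ 37 (mod 41)  [q = 5: ≢ 1 ✓]
None equal 1, so ord_41(19) = 40: 19 is a primitive root.

Yes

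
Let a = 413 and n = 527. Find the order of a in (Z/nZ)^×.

240

ord(413) | φ(527) = φ(17·31) = (17−1)·(31−1) = 16·30 = 480 = 2^5 · 3 · 5.
Divisors of 480: 1, 2, 3, 4, 5, 6, 8, 10, 12, 15, 16, 20, 24, 30, 32, 40, 48, 60, 80, 96, 120, 160, 240, 480.
Test each divisor d:
413^1 ≡ 413
413^2 ≡ 348
413^3 ≡ 380
413^4 ≡ 421
413^5 ≡ 490
413^6 ≡ 2
413^8 ≡ 169
413^10 ≡ 315
413^12 ≡ 4
413^15 ≡ 466
413^16 ≡ 103
413^20 ≡ 149
413^24 ≡ 16
413^30 ≡ 32
413^32 ≡ 69
413^40 ≡ 67
413^48 ≡ 256
413^60 ≡ 497
413^80 ≡ 273
413^96 ≡ 188
413^120 ≡ 373
413^160 ≡ 222
413^240 ≡ 1
So ord_527(413) = 240.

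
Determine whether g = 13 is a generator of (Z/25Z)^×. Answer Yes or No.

φ(25) = φ(5^2) = 5·(5−1) = 20 = 2^2 · 5.
13 is a primitive root mod 25 iff 13^(φ(25)/q) ≢ 1 for every prime q | φ(25), i.e. q ∈ {2, 5}.
13^10 ≡ 24 (mod 25)  [q = 2: ≢ 1 ✓]
13^4 ≡ 11 (mod 25)  [q = 5: ≢ 1 ✓]
None equal 1, so ord_25(13) = 20: 13 is a primitive root.

Yes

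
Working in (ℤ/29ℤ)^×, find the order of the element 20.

7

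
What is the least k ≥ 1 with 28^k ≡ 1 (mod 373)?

The order of 28 must divide φ(373) = 373 − 1 = 372 = 2^2 · 3 · 31.
Divisors of 372: 1, 2, 3, 4, 6, 12, 31, 62, 93, 124, 186, 372.
Compute 28^d (mod 373) for the divisors d until we hit 1:
28^1 ≡ 28 (mod 373)
28^2 ≡ 38 (mod 373)
28^3 ≡ 318 (mod 373)
28^4 ≡ 325 (mod 373)
28^6 ≡ 41 (mod 373)
28^12 ≡ 189 (mod 373)
28^31 ≡ 88 (mod 373)
28^62 ≡ 284 (mod 373)
28^93 ≡ 1 (mod 373) ✓
So ord_373(28) = 93.

93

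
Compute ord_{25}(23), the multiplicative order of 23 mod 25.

20

ord(23) | φ(25) = φ(5^2) = 5·(5−1) = 20 = 2^2 · 5.
Divisors of 20: 1, 2, 4, 5, 10, 20.
Check 23^d mod 25 for each divisor in increasing order:
23^1 ≡ 23 (mod 25)
23^2 ≡ 4 (mod 25)
23^4 ≡ 16 (mod 25)
23^5 ≡ 18 (mod 25)
23^10 ≡ 24 (mod 25)
23^20 ≡ 1 (mod 25) ✓
So ord_25(23) = 20.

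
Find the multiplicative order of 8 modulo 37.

12

The order of 8 must divide φ(37) = 37 − 1 = 36 = 2^2 · 3^2.
Divisors of 36: 1, 2, 3, 4, 6, 9, 12, 18, 36.
Test each divisor d:
8^1 ≡ 8
8^2 ≡ 27
8^3 ≡ 31
8^4 ≡ 26
8^6 ≡ 36
8^9 ≡ 6
8^12 ≡ 1
So ord_37(8) = 12.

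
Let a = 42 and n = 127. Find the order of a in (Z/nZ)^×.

The order of 42 must divide φ(127) = 127 − 1 = 126 = 2 · 3^2 · 7.
Divisors of 126: 1, 2, 3, 6, 7, 9, 14, 18, 21, 42, 63, 126.
Test each divisor d:
42^1 ≡ 42
42^2 ≡ 113
42^3 ≡ 47
42^6 ≡ 50
42^7 ≡ 68
42^9 ≡ 64
42^14 ≡ 52
42^18 ≡ 32
42^21 ≡ 107
42^42 ≡ 19
42^63 ≡ 1
Hence ord(42) = 63.

63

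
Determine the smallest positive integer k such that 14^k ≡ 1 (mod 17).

16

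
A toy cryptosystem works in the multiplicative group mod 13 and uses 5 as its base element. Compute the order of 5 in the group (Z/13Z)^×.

4

By Lagrange's theorem, ord_13(5) divides φ(13) = 13 − 1 = 12 = 2^2 · 3.
Divisors of 12: 1, 2, 3, 4, 6, 12.
Check 5^d mod 13 for each divisor in increasing order:
5^1 ≡ 5 (mod 13)
5^2 ≡ 12 (mod 13)
5^3 ≡ 8 (mod 13)
5^4 ≡ 1 (mod 13) ✓
Therefore the multiplicative order of 5 modulo 13 is 4.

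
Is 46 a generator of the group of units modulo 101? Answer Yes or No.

φ(101) = 101 − 1 = 100 = 2^2 · 5^2.
Test 46^(100/q) mod 101 for each prime factor q of 100:
46^50 ≡ 100 (mod 101)  [q = 2: ≢ 1 ✓]
46^20 ≡ 36 (mod 101)  [q = 5: ≢ 1 ✓]
None equal 1, so ord_101(46) = 100: 46 is a primitive root.

Yes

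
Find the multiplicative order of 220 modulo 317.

316

By Lagrange's theorem, ord_317(220) divides φ(317) = 317 − 1 = 316 = 2^2 · 79.
Divisors of 316: 1, 2, 4, 79, 158, 316.
Check 220^d mod 317 for each divisor in increasing order:
220^1 ≡ 220 (mod 317)
220^2 ≡ 216 (mod 317)
220^4 ≡ 57 (mod 317)
220^79 ≡ 203 (mod 317)
220^158 ≡ 316 (mod 317)
220^316 ≡ 1 (mod 317) ✓
So ord_317(220) = 316.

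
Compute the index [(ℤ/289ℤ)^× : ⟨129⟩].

The order of 129 must divide φ(289) = φ(17^2) = 17·(17−1) = 272 = 2^4 · 17.
Divisors of 272: 1, 2, 4, 8, 16, 17, 34, 68, 136, 272.
Check 129^d mod 289 for each divisor in increasing order:
129^1 ≡ 129
129^2 ≡ 168
129^4 ≡ 191
129^8 ≡ 67
129^16 ≡ 154
129^17 ≡ 214
129^34 ≡ 134
129^68 ≡ 38
129^136 ≡ 288
129^272 ≡ 1
The order of 129 is 272, so the subgroup it generates has 272 elements.
Index = |(Z/289Z)^×| / |⟨129⟩| = 272 / 272 = 1.

1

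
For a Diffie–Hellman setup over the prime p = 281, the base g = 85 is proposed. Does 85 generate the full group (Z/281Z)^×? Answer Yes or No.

No

φ(281) = 281 − 1 = 280 = 2^3 · 5 · 7.
85 is a primitive root mod 281 iff 85^(φ(281)/q) ≢ 1 for every prime q | φ(281), i.e. q ∈ {2, 5, 7}.
85^140 ≡ 1 (mod 281)  [q = 2: ≡ 1 ✗]
85^56 ≡ 90 (mod 281)  [q = 5: ≢ 1 ✓]
85^40 ≡ 181 (mod 281)  [q = 7: ≢ 1 ✓]
The check at q = 2 fails, so 85 generates a proper subgroup.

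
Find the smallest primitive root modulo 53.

φ(53) = 53 − 1 = 52 = 2^2 · 13.
Test candidates g = 2, 3, … against the prime factors q ∈ {2, 13} of φ(53): g is a generator iff g^(52/q) ≢ 1 for every such q.
g = 2: 2^26 ≡ 52; 2^4 ≡ 16 — none is 1, so 2 is a primitive root.
Hence the least primitive root of 53 is 2.

2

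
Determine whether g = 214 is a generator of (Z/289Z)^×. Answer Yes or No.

No

φ(289) = φ(17^2) = 17·(17−1) = 272 = 2^4 · 17.
214 is a primitive root mod 289 iff 214^(φ(289)/q) ≢ 1 for every prime q | φ(289), i.e. q ∈ {2, 17}.
214^136 ≡ 288 (mod 289)  [q = 2: ≢ 1 ✓]
214^16 ≡ 1 (mod 289)  [q = 17: ≡ 1 ✗]
The check at q = 17 fails, so 214 generates a proper subgroup.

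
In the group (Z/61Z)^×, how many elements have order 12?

φ(61) = 61 − 1 = 60 = 2^2 · 3 · 5.
(Z/61Z)^× is cyclic (|G| = 60); a cyclic group of order m has exactly φ(d) elements of each order d | m, and none otherwise.
12 = 2^2 · 3 divides 60, and φ(12) = 4.

4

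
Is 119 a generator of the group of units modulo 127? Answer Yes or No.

No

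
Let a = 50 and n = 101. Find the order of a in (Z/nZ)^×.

Since 50 ∈ (Z/101Z)^×, its order divides φ(101) = 101 − 1 = 100 = 2^2 · 5^2.
Divisors of 100: 1, 2, 4, 5, 10, 20, 25, 50, 100.
Evaluate successive powers at the divisors of 100:
50^1 ≡ 50 (mod 101)
50^2 ≡ 76 (mod 101)
50^4 ≡ 19 (mod 101)
50^5 ≡ 41 (mod 101)
50^10 ≡ 65 (mod 101)
50^20 ≡ 84 (mod 101)
50^25 ≡ 10 (mod 101)
50^50 ≡ 100 (mod 101)
50^100 ≡ 1 (mod 101) ✓
Hence ord(50) = 100.

100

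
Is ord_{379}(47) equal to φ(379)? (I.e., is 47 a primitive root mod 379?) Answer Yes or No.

Yes

φ(379) = 379 − 1 = 378 = 2 · 3^3 · 7.
An element g generates (Z/379Z)^× iff g^(378/q) ≢ 1 (mod 379) for each prime q ∈ {2, 3, 7}.
47^189 ≡ 378 (mod 379)  [q = 2: ≢ 1 ✓]
47^126 ≡ 51 (mod 379)  [q = 3: ≢ 1 ✓]
47^54 ≡ 125 (mod 379)  [q = 7: ≢ 1 ✓]
None equal 1, so ord_379(47) = 378: 47 is a primitive root.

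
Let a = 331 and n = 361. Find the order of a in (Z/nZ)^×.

By Lagrange's theorem, ord_361(331) divides φ(361) = φ(19^2) = 19·(19−1) = 342 = 2 · 3^2 · 19.
Divisors of 342: 1, 2, 3, 6, 9, 18, 19, 38, 57, 114, 171, 342.
Test each divisor d:
331^1 ≡ 331 (mod 361)
331^2 ≡ 178 (mod 361)
331^3 ≡ 75 (mod 361)
331^6 ≡ 210 (mod 361)
331^9 ≡ 227 (mod 361)
331^18 ≡ 267 (mod 361)
331^19 ≡ 293 (mod 361)
331^38 ≡ 292 (mod 361)
331^57 ≡ 360 (mod 361)
331^114 ≡ 1 (mod 361) ✓
Therefore the multiplicative order of 331 modulo 361 is 114.

114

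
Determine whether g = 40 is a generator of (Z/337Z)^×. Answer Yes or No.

No

φ(337) = 337 − 1 = 336 = 2^4 · 3 · 7.
An element g generates (Z/337Z)^× iff g^(336/q) ≢ 1 (mod 337) for each prime q ∈ {2, 3, 7}.
40^168 ≡ 336 (mod 337)  [q = 2: ≢ 1 ✓]
40^112 ≡ 1 (mod 337)  [q = 3: ≡ 1 ✗]
40^48 ≡ 1 (mod 337)  [q = 7: ≡ 1 ✗]
The check at q = 3 fails, so 40 generates a proper subgroup.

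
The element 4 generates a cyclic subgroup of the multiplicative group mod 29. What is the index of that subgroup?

2

Since 4 ∈ (Z/29Z)^×, its order divides φ(29) = 29 − 1 = 28 = 2^2 · 7.
Divisors of 28: 1, 2, 4, 7, 14, 28.
Evaluate successive powers at the divisors of 28:
4^1 ≡ 4 (mod 29)
4^2 ≡ 16 (mod 29)
4^4 ≡ 24 (mod 29)
4^7 ≡ 28 (mod 29)
4^14 ≡ 1 (mod 29) ✓
The order of 4 is 14, so the subgroup it generates has 14 elements.
Index = |(Z/29Z)^×| / |⟨4⟩| = 28 / 14 = 2.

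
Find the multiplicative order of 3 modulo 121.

5

Since 3 ∈ (Z/121Z)^×, its order divides φ(121) = φ(11^2) = 11·(11−1) = 110 = 2 · 5 · 11.
Divisors of 110: 1, 2, 5, 10, 11, 22, 55, 110.
Check 3^d mod 121 for each divisor in increasing order:
3^1 ≡ 3 (mod 121)
3^2 ≡ 9 (mod 121)
3^5 ≡ 1 (mod 121) ✓
The smallest such exponent is 5, so the order of 3 is 5.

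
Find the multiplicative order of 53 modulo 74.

ord(53) | φ(74) = φ(2)·φ(37) = 1·36 = 36 = 2^2 · 3^2.
Divisors of 36: 1, 2, 3, 4, 6, 9, 12, 18, 36.
Evaluate successive powers at the divisors of 36:
53^1 ≡ 53
53^2 ≡ 71
53^3 ≡ 63
53^4 ≡ 9
53^6 ≡ 47
53^9 ≡ 1
Hence ord(53) = 9.

9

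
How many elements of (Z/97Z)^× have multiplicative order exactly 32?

16

φ(97) = 97 − 1 = 96 = 2^5 · 3.
Since (Z/97Z)^× is cyclic of order 96, the number of elements of order d is φ(d) when d | 96 and 0 otherwise.
32 = 2^5 divides 96, and φ(32) = 16.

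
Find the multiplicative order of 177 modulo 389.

By Lagrange's theorem, ord_389(177) divides φ(389) = 389 − 1 = 388 = 2^2 · 97.
Divisors of 388: 1, 2, 4, 97, 194, 388.
Check 177^d mod 389 for each divisor in increasing order:
177^1 ≡ 177 (mod 389)
177^2 ≡ 209 (mod 389)
177^4 ≡ 113 (mod 389)
177^97 ≡ 115 (mod 389)
177^194 ≡ 388 (mod 389)
177^388 ≡ 1 (mod 389) ✓
Therefore the multiplicative order of 177 modulo 389 is 388.

388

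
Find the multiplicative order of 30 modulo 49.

3

By Lagrange's theorem, ord_49(30) divides φ(49) = φ(7^2) = 7·(7−1) = 42 = 2 · 3 · 7.
Divisors of 42: 1, 2, 3, 6, 7, 14, 21, 42.
Check 30^d mod 49 for each divisor in increasing order:
30^1 ≡ 30 (mod 49)
30^2 ≡ 18 (mod 49)
30^3 ≡ 1 (mod 49) ✓
The smallest such exponent is 3, so the order of 30 is 3.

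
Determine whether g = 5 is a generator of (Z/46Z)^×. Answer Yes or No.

φ(46) = φ(2)·φ(23) = 1·22 = 22 = 2 · 11.
It suffices to check that the order of 5 is not a proper divisor of 22: compute 5^(22/q) for q ∈ {2, 11}.
5^11 ≡ 45 (mod 46)  [q = 2: ≢ 1 ✓]
5^2 ≡ 25 (mod 46)  [q = 11: ≢ 1 ✓]
None equal 1, so ord_46(5) = 22: 5 is a primitive root.

Yes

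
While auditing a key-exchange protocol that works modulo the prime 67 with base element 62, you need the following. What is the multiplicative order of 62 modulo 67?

11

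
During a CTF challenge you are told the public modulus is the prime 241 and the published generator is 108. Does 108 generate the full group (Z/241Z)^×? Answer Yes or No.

No

φ(241) = 241 − 1 = 240 = 2^4 · 3 · 5.
It suffices to check that the order of 108 is not a proper divisor of 240: compute 108^(240/q) for q ∈ {2, 3, 5}.
108^120 ≡ 1 (mod 241)  [q = 2: ≡ 1 ✗]
108^80 ≡ 225 (mod 241)  [q = 3: ≢ 1 ✓]
108^48 ≡ 91 (mod 241)  [q = 5: ≢ 1 ✓]
The check at q = 2 fails, so 108 generates a proper subgroup.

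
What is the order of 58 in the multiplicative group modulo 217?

30

Since 58 ∈ (Z/217Z)^×, its order divides φ(217) = φ(7·31) = (7−1)·(31−1) = 6·30 = 180 = 2^2 · 3^2 · 5.
Divisors of 180: 1, 2, 3, 4, 5, 6, 9, 10, 12, 15, 18, 20, 30, 36, 45, 60, 90, 180.
Compute 58^d (mod 217) for the divisors d until we hit 1:
58^1 ≡ 58 (mod 217)
58^2 ≡ 109 (mod 217)
58^3 ≡ 29 (mod 217)
58^4 ≡ 163 (mod 217)
58^5 ≡ 123 (mod 217)
58^6 ≡ 190 (mod 217)
58^9 ≡ 85 (mod 217)
58^10 ≡ 156 (mod 217)
58^12 ≡ 78 (mod 217)
58^15 ≡ 92 (mod 217)
58^18 ≡ 64 (mod 217)
58^20 ≡ 32 (mod 217)
58^30 ≡ 1 (mod 217) ✓
So ord_217(58) = 30.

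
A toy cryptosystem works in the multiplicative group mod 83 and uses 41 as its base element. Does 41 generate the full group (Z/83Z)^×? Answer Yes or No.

φ(83) = 83 − 1 = 82 = 2 · 41.
An element g generates (Z/83Z)^× iff g^(82/q) ≢ 1 (mod 83) for each prime q ∈ {2, 41}.
41^41 ≡ 1 (mod 83)  [q = 2: ≡ 1 ✗]
41^2 ≡ 21 (mod 83)  [q = 41: ≢ 1 ✓]
The check at q = 2 fails, so 41 generates a proper subgroup.

No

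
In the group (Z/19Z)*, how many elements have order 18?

6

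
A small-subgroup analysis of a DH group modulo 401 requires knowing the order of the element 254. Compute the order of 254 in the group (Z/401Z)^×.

16

The order of 254 must divide φ(401) = 401 − 1 = 400 = 2^4 · 5^2.
Divisors of 400: 1, 2, 4, 5, 8, 10, 16, 20, 25, 40, 50, 80, 100, 200, 400.
Compute 254^d (mod 401) for the divisors d until we hit 1:
254^1 ≡ 254 (mod 401)
254^2 ≡ 356 (mod 401)
254^4 ≡ 20 (mod 401)
254^5 ≡ 268 (mod 401)
254^8 ≡ 400 (mod 401)
254^10 ≡ 45 (mod 401)
254^16 ≡ 1 (mod 401) ✓
Hence ord(254) = 16.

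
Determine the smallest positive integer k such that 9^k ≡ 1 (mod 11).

5

By Lagrange's theorem, ord_11(9) divides φ(11) = 11 − 1 = 10 = 2 · 5.
Divisors of 10: 1, 2, 5, 10.
Compute 9^d (mod 11) for the divisors d until we hit 1:
9^1 ≡ 9 (mod 11)
9^2 ≡ 4 (mod 11)
9^5 ≡ 1 (mod 11) ✓
Hence ord(9) = 5.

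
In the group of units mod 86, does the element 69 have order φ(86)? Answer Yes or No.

Yes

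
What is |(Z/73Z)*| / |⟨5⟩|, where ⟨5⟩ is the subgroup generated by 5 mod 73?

1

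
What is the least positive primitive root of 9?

φ(9) = φ(3^2) = 3·(3−1) = 6 = 2 · 3.
Test candidates g = 2, 3, … against the prime factors q ∈ {2, 3} of φ(9): g is a generator iff g^(6/q) ≢ 1 for every such q.
g = 2: 2^3 ≡ 8; 2^2 ≡ 4 — none is 1, so 2 is a primitive root.
So 2 is the smallest generator of (Z/9Z)^×.

2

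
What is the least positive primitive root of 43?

φ(43) = 43 − 1 = 42 = 2 · 3 · 7.
g is a primitive root iff g^(42/q) ≢ 1 (mod 43) for each prime q ∈ {2, 3, 7}.
g = 2: 2^21 ≡ 42; 2^14 ≡ 1 — hits 1, so not a primitive root.
g = 3: 3^21 ≡ 42; 3^14 ≡ 36; 3^6 ≡ 41 — none is 1, so 3 is a primitive root.
So 3 is the smallest generator of (Z/43Z)^×.

3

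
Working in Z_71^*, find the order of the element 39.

14

The order of 39 must divide φ(71) = 71 − 1 = 70 = 2 · 5 · 7.
Divisors of 70: 1, 2, 5, 7, 10, 14, 35, 70.
Check 39^d mod 71 for each divisor in increasing order:
39^1 ≡ 39 (mod 71)
39^2 ≡ 30 (mod 71)
39^5 ≡ 26 (mod 71)
39^7 ≡ 70 (mod 71)
39^10 ≡ 37 (mod 71)
39^14 ≡ 1 (mod 71) ✓
The smallest such exponent is 14, so the order of 39 is 14.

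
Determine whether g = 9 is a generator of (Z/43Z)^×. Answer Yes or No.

φ(43) = 43 − 1 = 42 = 2 · 3 · 7.
An element g generates (Z/43Z)^× iff g^(42/q) ≢ 1 (mod 43) for each prime q ∈ {2, 3, 7}.
9^21 ≡ 1 (mod 43)  [q = 2: ≡ 1 ✗]
9^14 ≡ 6 (mod 43)  [q = 3: ≢ 1 ✓]
9^6 ≡ 4 (mod 43)  [q = 7: ≢ 1 ✓]
9^21 ≡ 1 shows ord(9) | 21, strictly less than φ(43); not a primitive root.

No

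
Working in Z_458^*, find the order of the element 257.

The order of 257 must divide φ(458) = φ(2)·φ(229) = 1·228 = 228 = 2^2 · 3 · 19.
Divisors of 228: 1, 2, 3, 4, 6, 12, 19, 38, 57, 76, 114, 228.
Compute 257^d (mod 458) for the divisors d until we hit 1:
257^1 ≡ 257 (mod 458)
257^2 ≡ 97 (mod 458)
257^3 ≡ 197 (mod 458)
257^4 ≡ 249 (mod 458)
257^6 ≡ 337 (mod 458)
257^12 ≡ 443 (mod 458)
257^19 ≡ 211 (mod 458)
257^38 ≡ 95 (mod 458)
257^57 ≡ 351 (mod 458)
257^76 ≡ 323 (mod 458)
257^114 ≡ 457 (mod 458)
257^228 ≡ 1 (mod 458) ✓
So ord_458(257) = 228.

228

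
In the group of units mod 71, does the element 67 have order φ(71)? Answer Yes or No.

Yes

φ(71) = 71 − 1 = 70 = 2 · 5 · 7.
An element g generates (Z/71Z)^× iff g^(70/q) ≢ 1 (mod 71) for each prime q ∈ {2, 5, 7}.
67^35 ≡ 70 (mod 71)  [q = 2: ≢ 1 ✓]
67^14 ≡ 5 (mod 71)  [q = 5: ≢ 1 ✓]
67^10 ≡ 48 (mod 71)  [q = 7: ≢ 1 ✓]
All checks pass, so 67 has order 70 and is a primitive root modulo 71.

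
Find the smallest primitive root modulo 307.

5

φ(307) = 307 − 1 = 306 = 2 · 3^2 · 17.
Test candidates g = 2, 3, … against the prime factors q ∈ {2, 3, 17} of φ(307): g is a generator iff g^(306/q) ≢ 1 for every such q.
g = 2: 2^153 ≡ 306; 2^102 ≡ 1 — hits 1, so not a primitive root.
g = 3: 3^153 ≡ 306; 3^102 ≡ 1 — hits 1, so not a primitive root.
g = 4: 4^153 ≡ 1 — hits 1, so not a primitive root.
g = 5: 5^153 ≡ 306; 5^102 ≡ 289; 5^18 ≡ 81 — none is 1, so 5 is a primitive root.
Hence the least primitive root of 307 is 5.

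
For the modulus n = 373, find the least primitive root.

2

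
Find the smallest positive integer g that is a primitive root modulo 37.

2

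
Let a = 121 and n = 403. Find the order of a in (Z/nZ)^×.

30

The order of 121 must divide φ(403) = φ(13·31) = (13−1)·(31−1) = 12·30 = 360 = 2^3 · 3^2 · 5.
Divisors of 360: 1, 2, 3, 4, 5, 6, 8, 9, 10, 12, 15, 18, 20, 24, 30, 36, 40, 45, 60, 72, 90, 120, 180, 360.
Compute 121^d (mod 403) for the divisors d until we hit 1:
121^1 ≡ 121
121^2 ≡ 133
121^3 ≡ 376
121^4 ≡ 360
121^5 ≡ 36
121^6 ≡ 326
121^8 ≡ 237
121^9 ≡ 64
121^10 ≡ 87
121^12 ≡ 287
121^15 ≡ 311
121^18 ≡ 66
121^20 ≡ 315
121^24 ≡ 157
121^30 ≡ 1
The smallest such exponent is 30, so the order of 121 is 30.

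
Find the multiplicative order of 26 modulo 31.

By Lagrange's theorem, ord_31(26) divides φ(31) = 31 − 1 = 30 = 2 · 3 · 5.
Divisors of 30: 1, 2, 3, 5, 6, 10, 15, 30.
Check 26^d mod 31 for each divisor in increasing order:
26^1 ≡ 26 (mod 31)
26^2 ≡ 25 (mod 31)
26^3 ≡ 30 (mod 31)
26^5 ≡ 6 (mod 31)
26^6 ≡ 1 (mod 31) ✓
Therefore the multiplicative order of 26 modulo 31 is 6.

6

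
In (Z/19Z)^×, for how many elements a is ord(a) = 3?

φ(19) = 19 − 1 = 18 = 2 · 3^2.
Since (Z/19Z)^× is cyclic of order 18, the number of elements of order d is φ(d) when d | 18 and 0 otherwise.
3 | 18, and φ(3) = 3 − 1 = 2.

2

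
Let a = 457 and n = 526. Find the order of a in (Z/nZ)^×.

The order of 457 must divide φ(526) = φ(2)·φ(263) = 1·262 = 262 = 2 · 131.
Divisors of 262: 1, 2, 131, 262.
Compute 457^d (mod 526) for the divisors d until we hit 1:
457^1 ≡ 457
457^2 ≡ 27
457^131 ≡ 525
457^262 ≡ 1
So ord_526(457) = 262.

262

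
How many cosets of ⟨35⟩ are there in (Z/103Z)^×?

1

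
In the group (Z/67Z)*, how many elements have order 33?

φ(67) = 67 − 1 = 66 = 2 · 3 · 11.
(Z/67Z)^× is cyclic (|G| = 66); a cyclic group of order m has exactly φ(d) elements of each order d | m, and none otherwise.
33 = 3 · 11 divides 66, and φ(33) = 20.

20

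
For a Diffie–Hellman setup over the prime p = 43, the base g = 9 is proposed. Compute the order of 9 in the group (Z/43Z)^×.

Since 9 ∈ (Z/43Z)^×, its order divides φ(43) = 43 − 1 = 42 = 2 · 3 · 7.
Divisors of 42: 1, 2, 3, 6, 7, 14, 21, 42.
Compute 9^d (mod 43) for the divisors d until we hit 1:
9^1 ≡ 9
9^2 ≡ 38
9^3 ≡ 41
9^6 ≡ 4
9^7 ≡ 36
9^14 ≡ 6
9^21 ≡ 1
Therefore the multiplicative order of 9 modulo 43 is 21.

21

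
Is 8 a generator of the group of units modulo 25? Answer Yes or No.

φ(25) = φ(5^2) = 5·(5−1) = 20 = 2^2 · 5.
Test 8^(20/q) mod 25 for each prime factor q of 20:
8^10 ≡ 24 (mod 25)  [q = 2: ≢ 1 ✓]
8^4 ≡ 21 (mod 25)  [q = 5: ≢ 1 ✓]
None equal 1, so ord_25(8) = 20: 8 is a primitive root.

Yes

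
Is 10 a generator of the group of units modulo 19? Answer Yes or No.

φ(19) = 19 − 1 = 18 = 2 · 3^2.
10 is a primitive root mod 19 iff 10^(φ(19)/q) ≢ 1 for every prime q | φ(19), i.e. q ∈ {2, 3}.
10^9 ≡ 18 (mod 19)  [q = 2: ≢ 1 ✓]
10^6 ≡ 11 (mod 19)  [q = 3: ≢ 1 ✓]
Every test exponent gives a nontrivial residue, hence 10 generates the full group.

Yes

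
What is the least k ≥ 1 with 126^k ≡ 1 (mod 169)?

39

By Lagrange's theorem, ord_169(126) divides φ(169) = φ(13^2) = 13·(13−1) = 156 = 2^2 · 3 · 13.
Divisors of 156: 1, 2, 3, 4, 6, 12, 13, 26, 39, 52, 78, 156.
Test each divisor d:
126^1 ≡ 126 (mod 169)
126^2 ≡ 159 (mod 169)
126^3 ≡ 92 (mod 169)
126^4 ≡ 100 (mod 169)
126^6 ≡ 14 (mod 169)
126^12 ≡ 27 (mod 169)
126^13 ≡ 22 (mod 169)
126^26 ≡ 146 (mod 169)
126^39 ≡ 1 (mod 169) ✓
Therefore the multiplicative order of 126 modulo 169 is 39.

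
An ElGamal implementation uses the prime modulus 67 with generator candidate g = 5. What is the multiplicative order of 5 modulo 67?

22

The order of 5 must divide φ(67) = 67 − 1 = 66 = 2 · 3 · 11.
Divisors of 66: 1, 2, 3, 6, 11, 22, 33, 66.
Check 5^d mod 67 for each divisor in increasing order:
5^1 ≡ 5
5^2 ≡ 25
5^3 ≡ 58
5^6 ≡ 14
5^11 ≡ 66
5^22 ≡ 1
Therefore the multiplicative order of 5 modulo 67 is 22.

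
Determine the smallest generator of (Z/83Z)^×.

2

φ(83) = 83 − 1 = 82 = 2 · 41.
Test candidates g = 2, 3, … against the prime factors q ∈ {2, 41} of φ(83): g is a generator iff g^(82/q) ≢ 1 for every such q.
g = 2: 2^41 ≡ 82; 2^2 ≡ 4 — none is 1, so 2 is a primitive root.
The smallest primitive root modulo 83 is 2.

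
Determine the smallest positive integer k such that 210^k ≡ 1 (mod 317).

316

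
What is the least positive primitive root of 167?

5

φ(167) = 167 − 1 = 166 = 2 · 83.
g is a primitive root iff g^(166/q) ≢ 1 (mod 167) for each prime q ∈ {2, 83}.
g = 2: 2^83 ≡ 1 — hits 1, so not a primitive root.
g = 3: 3^83 ≡ 1 — hits 1, so not a primitive root.
g = 4: 4^83 ≡ 1 — hits 1, so not a primitive root.
g = 5: 5^83 ≡ 166; 5^2 ≡ 25 — none is 1, so 5 is a primitive root.
Hence the least primitive root of 167 is 5.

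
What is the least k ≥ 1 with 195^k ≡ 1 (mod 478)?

14

Since 195 ∈ (Z/478Z)^×, its order divides φ(478) = φ(2)·φ(239) = 1·238 = 238 = 2 · 7 · 17.
Divisors of 238: 1, 2, 7, 14, 17, 34, 119, 238.
Check 195^d mod 478 for each divisor in increasing order:
195^1 ≡ 195
195^2 ≡ 263
195^7 ≡ 477
195^14 ≡ 1
So ord_478(195) = 14.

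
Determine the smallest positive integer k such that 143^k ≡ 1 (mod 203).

84

By Lagrange's theorem, ord_203(143) divides φ(203) = φ(7·29) = (7−1)·(29−1) = 6·28 = 168 = 2^3 · 3 · 7.
Divisors of 168: 1, 2, 3, 4, 6, 7, 8, 12, 14, 21, 24, 28, 42, 56, 84, 168.
Check 143^d mod 203 for each divisor in increasing order:
143^1 ≡ 143 (mod 203)
143^2 ≡ 149 (mod 203)
143^3 ≡ 195 (mod 203)
143^4 ≡ 74 (mod 203)
143^6 ≡ 64 (mod 203)
143^7 ≡ 17 (mod 203)
143^8 ≡ 198 (mod 203)
143^12 ≡ 36 (mod 203)
143^14 ≡ 86 (mod 203)
143^21 ≡ 41 (mod 203)
143^24 ≡ 78 (mod 203)
143^28 ≡ 88 (mod 203)
143^42 ≡ 57 (mod 203)
143^56 ≡ 30 (mod 203)
143^84 ≡ 1 (mod 203) ✓
So ord_203(143) = 84.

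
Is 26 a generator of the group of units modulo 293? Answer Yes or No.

No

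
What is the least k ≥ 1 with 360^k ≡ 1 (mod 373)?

Since 360 ∈ (Z/373Z)^×, its order divides φ(373) = 373 − 1 = 372 = 2^2 · 3 · 31.
Divisors of 372: 1, 2, 3, 4, 6, 12, 31, 62, 93, 124, 186, 372.
Test each divisor d:
360^1 ≡ 360 (mod 373)
360^2 ≡ 169 (mod 373)
360^3 ≡ 41 (mod 373)
360^4 ≡ 213 (mod 373)
360^6 ≡ 189 (mod 373)
360^12 ≡ 286 (mod 373)
360^31 ≡ 1 (mod 373) ✓
The smallest such exponent is 31, so the order of 360 is 31.

31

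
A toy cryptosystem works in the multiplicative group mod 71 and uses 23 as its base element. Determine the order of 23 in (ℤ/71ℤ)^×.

14

ord(23) | φ(71) = 71 − 1 = 70 = 2 · 5 · 7.
Divisors of 70: 1, 2, 5, 7, 10, 14, 35, 70.
Check 23^d mod 71 for each divisor in increasing order:
23^1 ≡ 23 (mod 71)
23^2 ≡ 32 (mod 71)
23^5 ≡ 51 (mod 71)
23^7 ≡ 70 (mod 71)
23^10 ≡ 45 (mod 71)
23^14 ≡ 1 (mod 71) ✓
Therefore the multiplicative order of 23 modulo 71 is 14.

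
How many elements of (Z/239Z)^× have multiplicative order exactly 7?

φ(239) = 239 − 1 = 238 = 2 · 7 · 17.
Since (Z/239Z)^× is cyclic of order 238, the number of elements of order d is φ(d) when d | 238 and 0 otherwise.
7 | 238, and φ(7) = 7 − 1 = 6.

6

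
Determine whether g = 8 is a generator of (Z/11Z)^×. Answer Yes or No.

φ(11) = 11 − 1 = 10 = 2 · 5.
It suffices to check that the order of 8 is not a proper divisor of 10: compute 8^(10/q) for q ∈ {2, 5}.
8^5 ≡ 10 (mod 11)  [q = 2: ≢ 1 ✓]
8^2 ≡ 9 (mod 11)  [q = 5: ≢ 1 ✓]
Every test exponent gives a nontrivial residue, hence 8 generates the full group.

Yes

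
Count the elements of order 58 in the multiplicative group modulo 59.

φ(59) = 59 − 1 = 58 = 2 · 29.
Since (Z/59Z)^× is cyclic of order 58, the number of elements of order d is φ(d) when d | 58 and 0 otherwise.
58 = 2 · 29 divides 58, and φ(58) = 28.

28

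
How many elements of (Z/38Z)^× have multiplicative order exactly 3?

2

φ(38) = φ(2)·φ(19) = 1·18 = 18 = 2 · 3^2.
In a cyclic group of order 18, there are φ(d) elements of order d for each divisor d of 18, and zero for non-divisors.
3 | 18, and φ(3) = 3 − 1 = 2.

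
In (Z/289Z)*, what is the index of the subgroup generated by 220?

8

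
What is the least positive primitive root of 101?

2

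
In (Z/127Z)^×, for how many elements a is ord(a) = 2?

φ(127) = 127 − 1 = 126 = 2 · 3^2 · 7.
(Z/127Z)^× is cyclic (|G| = 126); a cyclic group of order m has exactly φ(d) elements of each order d | m, and none otherwise.
2 | 126, and φ(2) = 2 − 1 = 1.

1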